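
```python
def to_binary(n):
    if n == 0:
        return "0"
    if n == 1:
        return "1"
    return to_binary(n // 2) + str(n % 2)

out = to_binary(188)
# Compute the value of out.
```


to_binary(188)
= to_binary(94) + "0"
= to_binary(47) + "0" + "0"
= to_binary(23) + "1" + "0" + "0"
= to_binary(11) + "1" + "1" + "0" + "0"
= to_binary(5) + "1" + "1" + "1" + "0" + "0"
= to_binary(2) + "1" + "1" + "1" + "1" + "0" + "0"
= to_binary(1) + "0" + "1" + "1" + "1" + "1" + "0" + "0"
= "1" + "0" + "1" + "1" + "1" + "1" + "0" + "0"
= "10111100"


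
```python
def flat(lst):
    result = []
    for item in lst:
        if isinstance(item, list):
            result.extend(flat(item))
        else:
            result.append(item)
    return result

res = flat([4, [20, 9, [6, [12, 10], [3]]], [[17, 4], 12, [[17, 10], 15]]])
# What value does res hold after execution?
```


flat([4, [20, 9, [6, [12, 10], [3]]], [[17, 4], 12, [[17, 10], 15]]])
Processing each element:
  4 is not a list -> append 4
  [20, 9, [6, [12, 10], [3]]] is a list -> flat recursively -> [20, 9, 6, 12, 10, 3]
  [[17, 4], 12, [[17, 10], 15]] is a list -> flat recursively -> [17, 4, 12, 17, 10, 15]
= [4, 20, 9, 6, 12, 10, 3, 17, 4, 12, 17, 10, 15]


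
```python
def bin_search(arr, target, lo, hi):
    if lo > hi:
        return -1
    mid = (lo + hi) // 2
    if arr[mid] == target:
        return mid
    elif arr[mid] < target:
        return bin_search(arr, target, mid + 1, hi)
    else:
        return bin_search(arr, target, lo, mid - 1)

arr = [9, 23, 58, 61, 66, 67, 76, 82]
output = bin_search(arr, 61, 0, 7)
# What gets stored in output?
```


bin_search(arr, 61, 0, 7)
lo=0, hi=7, mid=3, arr[mid]=61
arr[3] == 61, found at index 3
= 3


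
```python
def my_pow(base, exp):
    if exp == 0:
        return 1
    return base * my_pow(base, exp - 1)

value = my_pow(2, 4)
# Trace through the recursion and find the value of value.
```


my_pow(2, 4)
= 2 * my_pow(2, 3)
= 2 * 2 * my_pow(2, 2)
= 2 * 2 * 2 * my_pow(2, 1)
= 2 * 2 * 2 * 2 * my_pow(2, 0)
= 2 * 2 * 2 * 2 * 1
= 16


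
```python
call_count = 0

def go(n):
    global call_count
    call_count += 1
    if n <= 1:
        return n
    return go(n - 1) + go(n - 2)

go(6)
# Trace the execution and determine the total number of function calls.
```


go(6) calls go(5) and go(4); each non-base call branches into two more.
Let C(k) = total number of calls made by go(k), including the call to go(k) itself.
Base cases: C(0) = 1, C(1) = 1
Recurrence: C(k) = 1 + C(k-1) + C(k-2)
  C(2) = 1 + C(1) + C(0) = 1 + 1 + 1 = 3
  C(3) = 1 + C(2) + C(1) = 1 + 3 + 1 = 5
  C(4) = 1 + C(3) + C(2) = 1 + 5 + 3 = 9
  C(5) = 1 + C(4) + C(3) = 1 + 9 + 5 = 15
  C(6) = 1 + C(5) + C(4) = 1 + 15 + 9 = 25
Total calls = C(6) = 25


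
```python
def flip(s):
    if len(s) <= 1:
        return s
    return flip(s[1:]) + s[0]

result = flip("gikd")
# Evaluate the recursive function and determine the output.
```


flip("gikd")
= flip("ikd") + "g"
= flip("kd") + "i" + "g"
= flip("d") + "k" + "i" + "g"
= "d" + "k" + "i" + "g"
= "dkig"


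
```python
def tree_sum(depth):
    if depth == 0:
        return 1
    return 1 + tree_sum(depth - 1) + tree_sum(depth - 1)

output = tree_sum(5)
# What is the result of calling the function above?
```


tree_sum(5)
= 1 + tree_sum(4) + tree_sum(4)
= 1 + 2 * tree_sum(4)
tree_sum(k) = 2^(k+1) - 1
tree_sum(0) = 1
tree_sum(1) = 3
tree_sum(2) = 7
tree_sum(3) = 15
tree_sum(4) = 31
tree_sum(5) = 2^6 - 1 = 63


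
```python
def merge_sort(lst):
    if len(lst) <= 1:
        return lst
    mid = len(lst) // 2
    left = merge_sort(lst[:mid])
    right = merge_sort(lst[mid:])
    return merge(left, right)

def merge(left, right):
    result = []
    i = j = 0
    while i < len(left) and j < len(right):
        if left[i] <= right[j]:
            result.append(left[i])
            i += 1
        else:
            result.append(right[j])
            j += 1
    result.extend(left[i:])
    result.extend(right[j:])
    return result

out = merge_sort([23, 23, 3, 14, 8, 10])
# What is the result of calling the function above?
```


merge_sort([23, 23, 3, 14, 8, 10])
Split into [23, 23, 3] and [14, 8, 10]
Left sorted: [3, 23, 23]
Right sorted: [8, 10, 14]
Merge [3, 23, 23] and [8, 10, 14]
= [3, 8, 10, 14, 23, 23]


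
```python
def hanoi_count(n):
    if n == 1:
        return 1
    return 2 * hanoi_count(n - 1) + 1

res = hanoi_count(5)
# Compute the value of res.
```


hanoi_count(5)
= 2 * hanoi_count(4) + 1
= 2 * (2 * hanoi_count(3) + 1) + 1
= 2 * (2 * (2 * hanoi_count(2) + 1) + 1) + 1
= 2 * (2 * (2 * (2 * hanoi_count(1) + 1) + 1) + 1) + 1
Now compute bottom-up:
hanoi_count(1) = 1
hanoi_count(2) = 2 * 1 + 1 = 3
hanoi_count(3) = 2 * 3 + 1 = 7
hanoi_count(4) = 2 * 7 + 1 = 15
hanoi_count(5) = 2 * 15 + 1 = 31
= 31


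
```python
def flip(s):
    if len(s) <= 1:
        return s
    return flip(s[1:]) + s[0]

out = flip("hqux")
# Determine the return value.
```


flip("hqux")
= flip("qux") + "h"
= flip("ux") + "q" + "h"
= flip("x") + "u" + "q" + "h"
= "x" + "u" + "q" + "h"
= "xuqh"


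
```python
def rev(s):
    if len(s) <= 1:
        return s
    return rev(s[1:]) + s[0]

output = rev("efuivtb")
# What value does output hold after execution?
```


rev("efuivtb")
= rev("fuivtb") + "e"
= rev("uivtb") + "f" + "e"
= rev("ivtb") + "u" + "f" + "e"
= rev("vtb") + "i" + "u" + "f" + "e"
= rev("tb") + "v" + "i" + "u" + "f" + "e"
= rev("b") + "t" + "v" + "i" + "u" + "f" + "e"
= "b" + "t" + "v" + "i" + "u" + "f" + "e"
= "btviufe"


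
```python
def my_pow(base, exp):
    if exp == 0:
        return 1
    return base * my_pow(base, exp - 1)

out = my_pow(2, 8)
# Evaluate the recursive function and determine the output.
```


my_pow(2, 8)
= 2 * my_pow(2, 7)
= 2 * 2 * my_pow(2, 6)
= 2 * 2 * 2 * my_pow(2, 5)
= 2 * 2 * 2 * 2 * my_pow(2, 4)
= 2 * 2 * 2 * 2 * 2 * my_pow(2, 3)
= 2 * 2 * 2 * 2 * 2 * 2 * my_pow(2, 2)
= 2 * 2 * 2 * 2 * 2 * 2 * 2 * my_pow(2, 1)
= 2 * 2 * 2 * 2 * 2 * 2 * 2 * 2 * my_pow(2, 0)
= 2 * 2 * 2 * 2 * 2 * 2 * 2 * 2 * 1
= 256


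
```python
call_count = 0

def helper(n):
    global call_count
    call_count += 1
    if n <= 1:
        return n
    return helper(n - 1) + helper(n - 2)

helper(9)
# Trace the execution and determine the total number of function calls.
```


helper(9) calls helper(8) and helper(7); each non-base call branches into two more.
Let C(k) = total number of calls made by helper(k), including the call to helper(k) itself.
Base cases: C(0) = 1, C(1) = 1
Recurrence: C(k) = 1 + C(k-1) + C(k-2)
  C(2) = 1 + C(1) + C(0) = 1 + 1 + 1 = 3
  C(3) = 1 + C(2) + C(1) = 1 + 3 + 1 = 5
  C(4) = 1 + C(3) + C(2) = 1 + 5 + 3 = 9
  C(5) = 1 + C(4) + C(3) = 1 + 9 + 5 = 15
  C(6) = 1 + C(5) + C(4) = 1 + 15 + 9 = 25
  C(7) = 1 + C(6) + C(5) = 1 + 25 + 15 = 41
  C(8) = 1 + C(7) + C(6) = 1 + 41 + 25 = 67
  C(9) = 1 + C(8) + C(7) = 1 + 67 + 41 = 109
Total calls = C(9) = 109


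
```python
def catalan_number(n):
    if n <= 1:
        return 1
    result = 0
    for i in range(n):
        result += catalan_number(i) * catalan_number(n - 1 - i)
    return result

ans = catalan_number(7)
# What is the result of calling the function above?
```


catalan_number(7)
= sum of catalan_number(i) * catalan_number(7-1-i) for i in 0..6
First compute sub-values bottom-up:
  catalan_number(0) = 1, catalan_number(1) = 1
  catalan_number(2) = 1*1 + 1*1 = 2
  catalan_number(3) = 1*2 + 1*1 + 2*1 = 5
  catalan_number(4) = 1*5 + 1*2 + 2*1 + 5*1 = 14
  catalan_number(5) = 1*14 + 1*5 + 2*2 + 5*1 + 14*1 = 42
  catalan_number(6) = 1*42 + 1*14 + 2*5 + 5*2 + 14*1 + 42*1 = 132
Now catalan_number(7):
  catalan_number(0)*catalan_number(6) = 1*132 = 132
  catalan_number(1)*catalan_number(5) = 1*42 = 42
  catalan_number(2)*catalan_number(4) = 2*14 = 28
  catalan_number(3)*catalan_number(3) = 5*5 = 25
  catalan_number(4)*catalan_number(2) = 14*2 = 28
  catalan_number(5)*catalan_number(1) = 42*1 = 42
  catalan_number(6)*catalan_number(0) = 132*1 = 132
= 132 + 42 + 28 + 25 + 28 + 42 + 132
= 429


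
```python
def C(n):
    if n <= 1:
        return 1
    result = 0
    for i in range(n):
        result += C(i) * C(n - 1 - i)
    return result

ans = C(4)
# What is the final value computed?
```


C(4)
= sum of C(i) * C(4-1-i) for i in 0..3
First compute sub-values bottom-up:
  C(0) = 1, C(1) = 1
  C(2) = 1*1 + 1*1 = 2
  C(3) = 1*2 + 1*1 + 2*1 = 5
Now C(4):
  C(0)*C(3) = 1*5 = 5
  C(1)*C(2) = 1*2 = 2
  C(2)*C(1) = 2*1 = 2
  C(3)*C(0) = 5*1 = 5
= 5 + 2 + 2 + 5
= 14


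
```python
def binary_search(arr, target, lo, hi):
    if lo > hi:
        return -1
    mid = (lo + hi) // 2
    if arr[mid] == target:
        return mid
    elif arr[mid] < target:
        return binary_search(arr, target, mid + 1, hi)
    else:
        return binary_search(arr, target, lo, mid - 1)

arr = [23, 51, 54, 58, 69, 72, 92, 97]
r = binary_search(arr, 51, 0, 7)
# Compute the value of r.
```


binary_search(arr, 51, 0, 7)
lo=0, hi=7, mid=3, arr[mid]=58
58 > 51, search left half
lo=0, hi=2, mid=1, arr[mid]=51
arr[1] == 51, found at index 1
= 1


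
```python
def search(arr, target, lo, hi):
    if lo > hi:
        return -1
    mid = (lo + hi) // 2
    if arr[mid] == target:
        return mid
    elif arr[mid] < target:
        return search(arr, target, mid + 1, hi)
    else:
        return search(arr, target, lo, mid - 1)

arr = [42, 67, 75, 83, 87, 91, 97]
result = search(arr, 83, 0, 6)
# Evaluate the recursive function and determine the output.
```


search(arr, 83, 0, 6)
lo=0, hi=6, mid=3, arr[mid]=83
arr[3] == 83, found at index 3
= 3


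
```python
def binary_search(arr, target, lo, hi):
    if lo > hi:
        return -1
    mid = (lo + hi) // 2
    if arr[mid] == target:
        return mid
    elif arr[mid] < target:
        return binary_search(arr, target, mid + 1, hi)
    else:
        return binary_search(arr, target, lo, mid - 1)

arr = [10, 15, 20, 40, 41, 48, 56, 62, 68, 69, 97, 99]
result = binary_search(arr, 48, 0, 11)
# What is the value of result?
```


binary_search(arr, 48, 0, 11)
lo=0, hi=11, mid=5, arr[mid]=48
arr[5] == 48, found at index 5
= 5


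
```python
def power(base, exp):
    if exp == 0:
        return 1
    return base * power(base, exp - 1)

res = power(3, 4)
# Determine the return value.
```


power(3, 4)
= 3 * power(3, 3)
= 3 * 3 * power(3, 2)
= 3 * 3 * 3 * power(3, 1)
= 3 * 3 * 3 * 3 * power(3, 0)
= 3 * 3 * 3 * 3 * 1
= 81


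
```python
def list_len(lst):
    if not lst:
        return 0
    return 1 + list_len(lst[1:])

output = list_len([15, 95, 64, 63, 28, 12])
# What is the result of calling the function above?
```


list_len([15, 95, 64, 63, 28, 12])
= 1 + list_len([95, 64, 63, 28, 12])
= 1 + 1 + list_len([64, 63, 28, 12])
= 1 + 1 + 1 + list_len([63, 28, 12])
= 1 + 1 + 1 + 1 + list_len([28, 12])
= 1 + 1 + 1 + 1 + 1 + list_len([12])
= 1 + 1 + 1 + 1 + 1 + 1 + list_len([])
= 1 + 1 + 1 + 1 + 1 + 1 + 0
= 6


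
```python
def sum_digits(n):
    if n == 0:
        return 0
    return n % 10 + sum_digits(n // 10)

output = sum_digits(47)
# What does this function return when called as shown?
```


sum_digits(47)
= 7 + sum_digits(4)
= 7 + 4 + sum_digits(0)
= 7 + 4 + 0
= 11


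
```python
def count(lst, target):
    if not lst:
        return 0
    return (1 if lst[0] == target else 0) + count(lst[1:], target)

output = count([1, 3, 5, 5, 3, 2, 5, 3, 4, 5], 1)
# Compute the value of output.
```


count([1, 3, 5, 5, 3, 2, 5, 3, 4, 5], 1)
lst[0]=1 == 1: 1 + count([3, 5, 5, 3, 2, 5, 3, 4, 5], 1)
lst[0]=3 != 1: 0 + count([5, 5, 3, 2, 5, 3, 4, 5], 1)
lst[0]=5 != 1: 0 + count([5, 3, 2, 5, 3, 4, 5], 1)
lst[0]=5 != 1: 0 + count([3, 2, 5, 3, 4, 5], 1)
lst[0]=3 != 1: 0 + count([2, 5, 3, 4, 5], 1)
lst[0]=2 != 1: 0 + count([5, 3, 4, 5], 1)
lst[0]=5 != 1: 0 + count([3, 4, 5], 1)
lst[0]=3 != 1: 0 + count([4, 5], 1)
lst[0]=4 != 1: 0 + count([5], 1)
lst[0]=5 != 1: 0 + count([], 1)
= 1


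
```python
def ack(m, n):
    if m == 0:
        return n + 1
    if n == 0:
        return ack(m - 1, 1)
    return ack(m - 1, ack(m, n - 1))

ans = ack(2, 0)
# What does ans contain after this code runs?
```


ack(2, 0)
n == 0: return ack(1, 1)
= ack(1, 1) = 3
= 3


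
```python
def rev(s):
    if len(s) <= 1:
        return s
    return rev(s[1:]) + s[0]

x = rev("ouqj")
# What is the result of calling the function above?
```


rev("ouqj")
= rev("uqj") + "o"
= rev("qj") + "u" + "o"
= rev("j") + "q" + "u" + "o"
= "j" + "q" + "u" + "o"
= "jquo"


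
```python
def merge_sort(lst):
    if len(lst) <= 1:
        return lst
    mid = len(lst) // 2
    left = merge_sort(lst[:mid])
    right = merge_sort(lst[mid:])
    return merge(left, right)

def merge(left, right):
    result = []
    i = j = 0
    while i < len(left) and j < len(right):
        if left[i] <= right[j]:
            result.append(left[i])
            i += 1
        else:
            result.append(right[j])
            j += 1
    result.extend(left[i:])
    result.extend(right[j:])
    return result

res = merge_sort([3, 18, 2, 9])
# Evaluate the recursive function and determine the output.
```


merge_sort([3, 18, 2, 9])
Split into [3, 18] and [2, 9]
Left sorted: [3, 18]
Right sorted: [2, 9]
Merge [3, 18] and [2, 9]
= [2, 3, 9, 18]


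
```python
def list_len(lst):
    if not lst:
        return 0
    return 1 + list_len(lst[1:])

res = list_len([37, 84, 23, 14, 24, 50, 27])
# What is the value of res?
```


list_len([37, 84, 23, 14, 24, 50, 27])
= 1 + list_len([84, 23, 14, 24, 50, 27])
= 1 + 1 + list_len([23, 14, 24, 50, 27])
= 1 + 1 + 1 + list_len([14, 24, 50, 27])
= 1 + 1 + 1 + 1 + list_len([24, 50, 27])
= 1 + 1 + 1 + 1 + 1 + list_len([50, 27])
= 1 + 1 + 1 + 1 + 1 + 1 + list_len([27])
= 1 + 1 + 1 + 1 + 1 + 1 + 1 + list_len([])
= 1 + 1 + 1 + 1 + 1 + 1 + 1 + 0
= 7


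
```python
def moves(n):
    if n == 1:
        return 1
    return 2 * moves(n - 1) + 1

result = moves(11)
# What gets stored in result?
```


moves(11)
= 2 * moves(10) + 1
= 2 * (2 * moves(9) + 1) + 1
= 2 * (2 * (2 * moves(8) + 1) + 1) + 1
= 2 * (2 * (2 * (2 * moves(7) + 1) + 1) + 1) + 1
= 2 * (2 * (2 * (2 * (2 * moves(6) + 1) + 1) + 1) + 1) + 1
= 2 * (2 * (2 * (2 * (2 * (2 * moves(5) + 1) + 1) + 1) + 1) + 1) + 1
= 2 * (2 * (2 * (2 * (2 * (2 * (2 * moves(4) + 1) + 1) + 1) + 1) + 1) + 1) + 1
= 2 * (2 * (2 * (2 * (2 * (2 * (2 * (2 * moves(3) + 1) + 1) + 1) + 1) + 1) + 1) + 1) + 1
= 2 * (2 * (2 * (2 * (2 * (2 * (2 * (2 * (2 * moves(2) + 1) + 1) + 1) + 1) + 1) + 1) + 1) + 1) + 1
= 2 * (2 * (2 * (2 * (2 * (2 * (2 * (2 * (2 * (2 * moves(1) + 1) + 1) + 1) + 1) + 1) + 1) + 1) + 1) + 1) + 1
Now compute bottom-up:
moves(1) = 1
moves(2) = 2 * 1 + 1 = 3
moves(3) = 2 * 3 + 1 = 7
moves(4) = 2 * 7 + 1 = 15
moves(5) = 2 * 15 + 1 = 31
moves(6) = 2 * 31 + 1 = 63
moves(7) = 2 * 63 + 1 = 127
moves(8) = 2 * 127 + 1 = 255
moves(9) = 2 * 255 + 1 = 511
moves(10) = 2 * 511 + 1 = 1023
moves(11) = 2 * 1023 + 1 = 2047
= 2047


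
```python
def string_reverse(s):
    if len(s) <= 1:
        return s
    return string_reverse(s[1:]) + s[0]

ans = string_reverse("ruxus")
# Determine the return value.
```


string_reverse("ruxus")
= string_reverse("uxus") + "r"
= string_reverse("xus") + "u" + "r"
= string_reverse("us") + "x" + "u" + "r"
= string_reverse("s") + "u" + "x" + "u" + "r"
= "s" + "u" + "x" + "u" + "r"
= "suxur"


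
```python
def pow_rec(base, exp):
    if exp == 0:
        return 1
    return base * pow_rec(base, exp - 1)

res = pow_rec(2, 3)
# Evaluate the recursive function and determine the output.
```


pow_rec(2, 3)
= 2 * pow_rec(2, 2)
= 2 * 2 * pow_rec(2, 1)
= 2 * 2 * 2 * pow_rec(2, 0)
= 2 * 2 * 2 * 1
= 8


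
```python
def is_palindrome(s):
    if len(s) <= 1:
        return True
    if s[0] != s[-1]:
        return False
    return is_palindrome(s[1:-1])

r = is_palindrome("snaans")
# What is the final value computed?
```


is_palindrome("snaans")
"snaans": s[0]='s' == s[-1]='s' -> is_palindrome("naan")
"naan": s[0]='n' == s[-1]='n' -> is_palindrome("aa")
"aa": s[0]='a' == s[-1]='a' -> is_palindrome("")
"": len <= 1 -> True
= True


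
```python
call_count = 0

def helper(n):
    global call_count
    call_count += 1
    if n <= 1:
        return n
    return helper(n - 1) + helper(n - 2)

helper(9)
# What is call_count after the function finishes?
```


helper(9) calls helper(8) and helper(7); each non-base call branches into two more.
Let C(k) = total number of calls made by helper(k), including the call to helper(k) itself.
Base cases: C(0) = 1, C(1) = 1
Recurrence: C(k) = 1 + C(k-1) + C(k-2)
  C(2) = 1 + C(1) + C(0) = 1 + 1 + 1 = 3
  C(3) = 1 + C(2) + C(1) = 1 + 3 + 1 = 5
  C(4) = 1 + C(3) + C(2) = 1 + 5 + 3 = 9
  C(5) = 1 + C(4) + C(3) = 1 + 9 + 5 = 15
  C(6) = 1 + C(5) + C(4) = 1 + 15 + 9 = 25
  C(7) = 1 + C(6) + C(5) = 1 + 25 + 15 = 41
  C(8) = 1 + C(7) + C(6) = 1 + 41 + 25 = 67
  C(9) = 1 + C(8) + C(7) = 1 + 67 + 41 = 109
Total calls = C(9) = 109


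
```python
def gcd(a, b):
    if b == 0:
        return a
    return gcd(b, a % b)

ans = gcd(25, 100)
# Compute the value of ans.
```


gcd(25, 100)
= gcd(100, 25 % 100) = gcd(100, 25)
= gcd(25, 100 % 25) = gcd(25, 0)
b == 0, return a = 25


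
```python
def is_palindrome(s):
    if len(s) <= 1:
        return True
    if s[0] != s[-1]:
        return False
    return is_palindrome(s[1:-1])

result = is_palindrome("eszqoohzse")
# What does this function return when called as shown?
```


is_palindrome("eszqoohzse")
"eszqoohzse": s[0]='e' == s[-1]='e' -> is_palindrome("szqoohzs")
"szqoohzs": s[0]='s' == s[-1]='s' -> is_palindrome("zqoohz")
"zqoohz": s[0]='z' == s[-1]='z' -> is_palindrome("qooh")
"qooh": s[0]='q' != s[-1]='h' -> False
= False


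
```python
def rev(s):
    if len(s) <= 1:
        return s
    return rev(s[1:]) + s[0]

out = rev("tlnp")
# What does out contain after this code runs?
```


rev("tlnp")
= rev("lnp") + "t"
= rev("np") + "l" + "t"
= rev("p") + "n" + "l" + "t"
= "p" + "n" + "l" + "t"
= "pnlt"


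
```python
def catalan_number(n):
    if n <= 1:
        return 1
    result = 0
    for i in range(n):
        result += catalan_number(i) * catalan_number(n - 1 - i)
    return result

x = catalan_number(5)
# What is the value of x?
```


catalan_number(5)
= sum of catalan_number(i) * catalan_number(5-1-i) for i in 0..4
First compute sub-values bottom-up:
  catalan_number(0) = 1, catalan_number(1) = 1
  catalan_number(2) = 1*1 + 1*1 = 2
  catalan_number(3) = 1*2 + 1*1 + 2*1 = 5
  catalan_number(4) = 1*5 + 1*2 + 2*1 + 5*1 = 14
Now catalan_number(5):
  catalan_number(0)*catalan_number(4) = 1*14 = 14
  catalan_number(1)*catalan_number(3) = 1*5 = 5
  catalan_number(2)*catalan_number(2) = 2*2 = 4
  catalan_number(3)*catalan_number(1) = 5*1 = 5
  catalan_number(4)*catalan_number(0) = 14*1 = 14
= 14 + 5 + 4 + 5 + 14
= 42


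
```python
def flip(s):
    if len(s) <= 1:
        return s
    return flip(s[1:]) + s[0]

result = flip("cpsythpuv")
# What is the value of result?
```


flip("cpsythpuv")
= flip("psythpuv") + "c"
= flip("sythpuv") + "p" + "c"
= flip("ythpuv") + "s" + "p" + "c"
= flip("thpuv") + "y" + "s" + "p" + "c"
= flip("hpuv") + "t" + "y" + "s" + "p" + "c"
= flip("puv") + "h" + "t" + "y" + "s" + "p" + "c"
= flip("uv") + "p" + "h" + "t" + "y" + "s" + "p" + "c"
= flip("v") + "u" + "p" + "h" + "t" + "y" + "s" + "p" + "c"
= "v" + "u" + "p" + "h" + "t" + "y" + "s" + "p" + "c"
= "vuphtyspc"


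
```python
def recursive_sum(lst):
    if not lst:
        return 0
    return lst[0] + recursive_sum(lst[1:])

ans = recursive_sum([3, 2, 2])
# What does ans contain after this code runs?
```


recursive_sum([3, 2, 2])
= 3 + recursive_sum([2, 2])
= 3 + 2 + recursive_sum([2])
= 3 + 2 + 2 + recursive_sum([])
= 3 + 2 + 2 + 0
= 7


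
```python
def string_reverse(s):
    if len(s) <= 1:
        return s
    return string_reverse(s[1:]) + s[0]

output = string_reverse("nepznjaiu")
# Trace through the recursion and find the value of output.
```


string_reverse("nepznjaiu")
= string_reverse("epznjaiu") + "n"
= string_reverse("pznjaiu") + "e" + "n"
= string_reverse("znjaiu") + "p" + "e" + "n"
= string_reverse("njaiu") + "z" + "p" + "e" + "n"
= string_reverse("jaiu") + "n" + "z" + "p" + "e" + "n"
= string_reverse("aiu") + "j" + "n" + "z" + "p" + "e" + "n"
= string_reverse("iu") + "a" + "j" + "n" + "z" + "p" + "e" + "n"
= string_reverse("u") + "i" + "a" + "j" + "n" + "z" + "p" + "e" + "n"
= "u" + "i" + "a" + "j" + "n" + "z" + "p" + "e" + "n"
= "uiajnzpen"


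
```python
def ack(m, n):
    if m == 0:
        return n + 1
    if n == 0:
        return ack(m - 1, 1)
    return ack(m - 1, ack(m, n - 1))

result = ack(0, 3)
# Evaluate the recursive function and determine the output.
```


ack(0, 3)
m == 0: return 3 + 1 = 4
= 4


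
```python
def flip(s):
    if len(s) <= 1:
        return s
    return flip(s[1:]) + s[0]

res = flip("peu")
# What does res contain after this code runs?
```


flip("peu")
= flip("eu") + "p"
= flip("u") + "e" + "p"
= "u" + "e" + "p"
= "uep"


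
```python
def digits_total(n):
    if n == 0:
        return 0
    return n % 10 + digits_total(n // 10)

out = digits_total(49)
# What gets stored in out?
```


digits_total(49)
= 9 + digits_total(4)
= 9 + 4 + digits_total(0)
= 9 + 4 + 0
= 13


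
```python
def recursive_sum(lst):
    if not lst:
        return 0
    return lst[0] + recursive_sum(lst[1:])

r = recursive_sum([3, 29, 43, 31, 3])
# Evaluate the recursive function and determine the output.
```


recursive_sum([3, 29, 43, 31, 3])
= 3 + recursive_sum([29, 43, 31, 3])
= 3 + 29 + recursive_sum([43, 31, 3])
= 3 + 29 + 43 + recursive_sum([31, 3])
= 3 + 29 + 43 + 31 + recursive_sum([3])
= 3 + 29 + 43 + 31 + 3 + recursive_sum([])
= 3 + 29 + 43 + 31 + 3 + 0
= 109


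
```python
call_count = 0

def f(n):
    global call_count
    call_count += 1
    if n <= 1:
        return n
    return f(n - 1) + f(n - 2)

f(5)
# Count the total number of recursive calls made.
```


f(5) calls f(4) and f(3); each non-base call branches into two more.
Let C(k) = total number of calls made by f(k), including the call to f(k) itself.
Base cases: C(0) = 1, C(1) = 1
Recurrence: C(k) = 1 + C(k-1) + C(k-2)
  C(2) = 1 + C(1) + C(0) = 1 + 1 + 1 = 3
  C(3) = 1 + C(2) + C(1) = 1 + 3 + 1 = 5
  C(4) = 1 + C(3) + C(2) = 1 + 5 + 3 = 9
  C(5) = 1 + C(4) + C(3) = 1 + 9 + 5 = 15
Total calls = C(5) = 15


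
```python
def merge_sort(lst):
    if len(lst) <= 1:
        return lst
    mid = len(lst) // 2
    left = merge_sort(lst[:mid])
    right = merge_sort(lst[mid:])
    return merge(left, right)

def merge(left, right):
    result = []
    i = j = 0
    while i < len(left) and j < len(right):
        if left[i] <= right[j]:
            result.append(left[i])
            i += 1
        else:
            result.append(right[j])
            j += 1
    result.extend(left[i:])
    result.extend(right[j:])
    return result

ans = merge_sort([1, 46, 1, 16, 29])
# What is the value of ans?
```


merge_sort([1, 46, 1, 16, 29])
Split into [1, 46] and [1, 16, 29]
Left sorted: [1, 46]
Right sorted: [1, 16, 29]
Merge [1, 46] and [1, 16, 29]
= [1, 1, 16, 29, 46]


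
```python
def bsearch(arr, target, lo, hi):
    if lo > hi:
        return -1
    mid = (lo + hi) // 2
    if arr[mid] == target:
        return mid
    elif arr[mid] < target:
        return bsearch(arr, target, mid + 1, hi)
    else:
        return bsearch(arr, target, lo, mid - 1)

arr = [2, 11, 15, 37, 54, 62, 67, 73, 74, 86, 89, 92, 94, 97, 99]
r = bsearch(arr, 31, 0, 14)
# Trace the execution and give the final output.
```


bsearch(arr, 31, 0, 14)
lo=0, hi=14, mid=7, arr[mid]=73
73 > 31, search left half
lo=0, hi=6, mid=3, arr[mid]=37
37 > 31, search left half
lo=0, hi=2, mid=1, arr[mid]=11
11 < 31, search right half
lo=2, hi=2, mid=2, arr[mid]=15
15 < 31, search right half
lo > hi, target not found, return -1
= -1


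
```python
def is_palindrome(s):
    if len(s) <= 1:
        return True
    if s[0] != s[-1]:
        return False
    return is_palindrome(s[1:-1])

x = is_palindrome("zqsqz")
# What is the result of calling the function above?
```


is_palindrome("zqsqz")
"zqsqz": s[0]='z' == s[-1]='z' -> is_palindrome("qsq")
"qsq": s[0]='q' == s[-1]='q' -> is_palindrome("s")
"s": len <= 1 -> True
= True


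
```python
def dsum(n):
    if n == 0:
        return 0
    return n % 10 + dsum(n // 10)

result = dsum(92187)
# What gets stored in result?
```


dsum(92187)
= 7 + dsum(9218)
= 7 + 8 + dsum(921)
= 7 + 8 + 1 + dsum(92)
= 7 + 8 + 1 + 2 + dsum(9)
= 7 + 8 + 1 + 2 + 9 + dsum(0)
= 7 + 8 + 1 + 2 + 9 + 0
= 27


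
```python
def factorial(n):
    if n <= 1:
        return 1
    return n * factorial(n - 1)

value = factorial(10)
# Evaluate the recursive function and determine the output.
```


factorial(10)
= 10 * factorial(9)
= 10 * 9 * factorial(8)
= 10 * 9 * 8 * factorial(7)
= 10 * 9 * 8 * 7 * factorial(6)
= 10 * 9 * 8 * 7 * 6 * factorial(5)
= 10 * 9 * 8 * 7 * 6 * 5 * factorial(4)
= 10 * 9 * 8 * 7 * 6 * 5 * 4 * factorial(3)
= 10 * 9 * 8 * 7 * 6 * 5 * 4 * 3 * factorial(2)
= 10 * 9 * 8 * 7 * 6 * 5 * 4 * 3 * 2 * factorial(1)
= 10 * 9 * 8 * 7 * 6 * 5 * 4 * 3 * 2 * 1
= 3628800


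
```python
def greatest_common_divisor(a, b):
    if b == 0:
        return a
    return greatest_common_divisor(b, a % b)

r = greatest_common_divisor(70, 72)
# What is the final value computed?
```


greatest_common_divisor(70, 72)
= greatest_common_divisor(72, 70 % 72) = greatest_common_divisor(72, 70)
= greatest_common_divisor(70, 72 % 70) = greatest_common_divisor(70, 2)
= greatest_common_divisor(2, 70 % 2) = greatest_common_divisor(2, 0)
b == 0, return a = 2


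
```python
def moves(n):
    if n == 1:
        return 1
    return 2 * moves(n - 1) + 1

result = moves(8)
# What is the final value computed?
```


moves(8)
= 2 * moves(7) + 1
= 2 * (2 * moves(6) + 1) + 1
= 2 * (2 * (2 * moves(5) + 1) + 1) + 1
= 2 * (2 * (2 * (2 * moves(4) + 1) + 1) + 1) + 1
= 2 * (2 * (2 * (2 * (2 * moves(3) + 1) + 1) + 1) + 1) + 1
= 2 * (2 * (2 * (2 * (2 * (2 * moves(2) + 1) + 1) + 1) + 1) + 1) + 1
= 2 * (2 * (2 * (2 * (2 * (2 * (2 * moves(1) + 1) + 1) + 1) + 1) + 1) + 1) + 1
Now compute bottom-up:
moves(1) = 1
moves(2) = 2 * 1 + 1 = 3
moves(3) = 2 * 3 + 1 = 7
moves(4) = 2 * 7 + 1 = 15
moves(5) = 2 * 15 + 1 = 31
moves(6) = 2 * 31 + 1 = 63
moves(7) = 2 * 63 + 1 = 127
moves(8) = 2 * 127 + 1 = 255
= 255


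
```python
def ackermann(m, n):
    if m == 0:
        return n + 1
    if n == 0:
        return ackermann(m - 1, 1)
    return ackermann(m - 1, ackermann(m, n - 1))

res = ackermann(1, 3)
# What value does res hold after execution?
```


ackermann(1, 3)
= ackermann(0, ackermann(1, 2))
First compute ackermann(1, 2) = 4
= ackermann(0, 4)
= 5


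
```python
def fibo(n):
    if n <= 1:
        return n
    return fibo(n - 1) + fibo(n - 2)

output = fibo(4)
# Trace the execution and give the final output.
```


fibo(4)
= fibo(3) + fibo(2)
= (fibo(2) + fibo(1)) + fibo(2)
Computing bottom-up: fibo(0)=0, fibo(1)=1, fibo(2)=1, fibo(3)=2, fibo(4)=3
= 3


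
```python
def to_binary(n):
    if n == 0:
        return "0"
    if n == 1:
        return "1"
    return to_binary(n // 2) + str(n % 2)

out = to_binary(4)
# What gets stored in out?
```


to_binary(4)
= to_binary(2) + "0"
= to_binary(1) + "0" + "0"
= "1" + "0" + "0"
= "100"


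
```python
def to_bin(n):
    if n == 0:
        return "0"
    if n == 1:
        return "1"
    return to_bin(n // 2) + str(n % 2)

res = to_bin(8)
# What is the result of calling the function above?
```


to_bin(8)
= to_bin(4) + "0"
= to_bin(2) + "0" + "0"
= to_bin(1) + "0" + "0" + "0"
= "1" + "0" + "0" + "0"
= "1000"


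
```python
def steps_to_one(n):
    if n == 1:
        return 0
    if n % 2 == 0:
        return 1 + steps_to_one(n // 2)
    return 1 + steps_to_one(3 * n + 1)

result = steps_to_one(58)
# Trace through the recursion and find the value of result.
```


steps_to_one(58)
58 is even -> steps_to_one(29)
29 is odd -> 3*29+1 = 88 -> steps_to_one(88)
88 is even -> steps_to_one(44)
44 is even -> steps_to_one(22)
22 is even -> steps_to_one(11)
11 is odd -> 3*11+1 = 34 -> steps_to_one(34)
34 is even -> steps_to_one(17)
17 is odd -> 3*17+1 = 52 -> steps_to_one(52)
52 is even -> steps_to_one(26)
26 is even -> steps_to_one(13)
13 is odd -> 3*13+1 = 40 -> steps_to_one(40)
40 is even -> steps_to_one(20)
20 is even -> steps_to_one(10)
10 is even -> steps_to_one(5)
5 is odd -> 3*5+1 = 16 -> steps_to_one(16)
16 is even -> steps_to_one(8)
8 is even -> steps_to_one(4)
4 is even -> steps_to_one(2)
2 is even -> steps_to_one(1)
Reached 1 after 19 steps
= 19


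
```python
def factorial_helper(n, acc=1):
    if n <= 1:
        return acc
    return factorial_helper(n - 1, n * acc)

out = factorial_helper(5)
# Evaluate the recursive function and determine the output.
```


factorial_helper(5, 1)
= factorial_helper(4, 5 * 1) = factorial_helper(4, 5)
= factorial_helper(3, 4 * 5) = factorial_helper(3, 20)
= factorial_helper(2, 3 * 20) = factorial_helper(2, 60)
= factorial_helper(1, 2 * 60) = factorial_helper(1, 120)
n <= 1, return acc = 120


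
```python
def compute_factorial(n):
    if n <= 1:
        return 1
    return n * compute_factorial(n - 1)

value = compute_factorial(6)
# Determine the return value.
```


compute_factorial(6)
= 6 * compute_factorial(5)
= 6 * 5 * compute_factorial(4)
= 6 * 5 * 4 * compute_factorial(3)
= 6 * 5 * 4 * 3 * compute_factorial(2)
= 6 * 5 * 4 * 3 * 2 * compute_factorial(1)
= 6 * 5 * 4 * 3 * 2 * 1
= 720


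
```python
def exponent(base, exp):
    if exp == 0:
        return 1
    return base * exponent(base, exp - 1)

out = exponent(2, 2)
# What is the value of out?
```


exponent(2, 2)
= 2 * exponent(2, 1)
= 2 * 2 * exponent(2, 0)
= 2 * 2 * 1
= 4


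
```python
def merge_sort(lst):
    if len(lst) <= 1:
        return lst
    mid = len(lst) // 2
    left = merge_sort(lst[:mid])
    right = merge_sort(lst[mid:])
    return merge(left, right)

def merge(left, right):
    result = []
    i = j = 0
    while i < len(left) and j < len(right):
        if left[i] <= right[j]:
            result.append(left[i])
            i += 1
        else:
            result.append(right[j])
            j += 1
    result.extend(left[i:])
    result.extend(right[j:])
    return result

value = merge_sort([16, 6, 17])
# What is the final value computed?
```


merge_sort([16, 6, 17])
Split into [16] and [6, 17]
Left sorted: [16]
Right sorted: [6, 17]
Merge [16] and [6, 17]
= [6, 16, 17]


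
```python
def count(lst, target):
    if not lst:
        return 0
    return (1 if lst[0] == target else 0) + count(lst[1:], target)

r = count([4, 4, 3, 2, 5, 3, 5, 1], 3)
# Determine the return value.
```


count([4, 4, 3, 2, 5, 3, 5, 1], 3)
lst[0]=4 != 3: 0 + count([4, 3, 2, 5, 3, 5, 1], 3)
lst[0]=4 != 3: 0 + count([3, 2, 5, 3, 5, 1], 3)
lst[0]=3 == 3: 1 + count([2, 5, 3, 5, 1], 3)
lst[0]=2 != 3: 0 + count([5, 3, 5, 1], 3)
lst[0]=5 != 3: 0 + count([3, 5, 1], 3)
lst[0]=3 == 3: 1 + count([5, 1], 3)
lst[0]=5 != 3: 0 + count([1], 3)
lst[0]=1 != 3: 0 + count([], 3)
= 2


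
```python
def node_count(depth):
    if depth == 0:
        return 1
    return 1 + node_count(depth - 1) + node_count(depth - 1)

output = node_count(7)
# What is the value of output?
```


node_count(7)
= 1 + node_count(6) + node_count(6)
= 1 + 2 * node_count(6)
node_count(k) = 2^(k+1) - 1
node_count(0) = 1
node_count(1) = 3
node_count(2) = 7
node_count(3) = 15
node_count(4) = 31
node_count(7) = 2^8 - 1 = 255


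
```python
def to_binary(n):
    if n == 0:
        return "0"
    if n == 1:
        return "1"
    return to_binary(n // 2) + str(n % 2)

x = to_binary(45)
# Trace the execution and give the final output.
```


to_binary(45)
= to_binary(22) + "1"
= to_binary(11) + "0" + "1"
= to_binary(5) + "1" + "0" + "1"
= to_binary(2) + "1" + "1" + "0" + "1"
= to_binary(1) + "0" + "1" + "1" + "0" + "1"
= "1" + "0" + "1" + "1" + "0" + "1"
= "101101"


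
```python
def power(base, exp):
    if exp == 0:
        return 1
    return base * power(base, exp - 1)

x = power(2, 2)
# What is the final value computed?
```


power(2, 2)
= 2 * power(2, 1)
= 2 * 2 * power(2, 0)
= 2 * 2 * 1
= 4


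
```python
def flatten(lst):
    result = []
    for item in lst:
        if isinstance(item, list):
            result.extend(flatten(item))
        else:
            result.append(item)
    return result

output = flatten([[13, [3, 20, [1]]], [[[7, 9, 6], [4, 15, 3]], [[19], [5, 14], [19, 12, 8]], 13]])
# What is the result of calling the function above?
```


flatten([[13, [3, 20, [1]]], [[[7, 9, 6], [4, 15, 3]], [[19], [5, 14], [19, 12, 8]], 13]])
Processing each element:
  [13, [3, 20, [1]]] is a list -> flatten recursively -> [13, 3, 20, 1]
  [[[7, 9, 6], [4, 15, 3]], [[19], [5, 14], [19, 12, 8]], 13] is a list -> flatten recursively -> [7, 9, 6, 4, 15, 3, 19, 5, 14, 19, 12, 8, 13]
= [13, 3, 20, 1, 7, 9, 6, 4, 15, 3, 19, 5, 14, 19, 12, 8, 13]


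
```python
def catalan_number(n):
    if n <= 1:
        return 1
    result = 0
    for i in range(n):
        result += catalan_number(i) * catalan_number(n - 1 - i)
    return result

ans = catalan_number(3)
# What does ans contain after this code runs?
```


catalan_number(3)
= sum of catalan_number(i) * catalan_number(3-1-i) for i in 0..2
First compute sub-values bottom-up:
  catalan_number(0) = 1, catalan_number(1) = 1
  catalan_number(2) = 1*1 + 1*1 = 2
Now catalan_number(3):
  catalan_number(0)*catalan_number(2) = 1*2 = 2
  catalan_number(1)*catalan_number(1) = 1*1 = 1
  catalan_number(2)*catalan_number(0) = 2*1 = 2
= 2 + 1 + 2
= 5


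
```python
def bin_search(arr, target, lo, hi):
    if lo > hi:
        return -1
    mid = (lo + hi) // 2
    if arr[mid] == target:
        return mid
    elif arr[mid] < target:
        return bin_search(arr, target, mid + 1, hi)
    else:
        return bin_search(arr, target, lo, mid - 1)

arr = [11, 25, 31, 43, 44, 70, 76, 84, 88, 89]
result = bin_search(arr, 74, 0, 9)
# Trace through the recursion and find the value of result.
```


bin_search(arr, 74, 0, 9)
lo=0, hi=9, mid=4, arr[mid]=44
44 < 74, search right half
lo=5, hi=9, mid=7, arr[mid]=84
84 > 74, search left half
lo=5, hi=6, mid=5, arr[mid]=70
70 < 74, search right half
lo=6, hi=6, mid=6, arr[mid]=76
76 > 74, search left half
lo > hi, target not found, return -1
= -1


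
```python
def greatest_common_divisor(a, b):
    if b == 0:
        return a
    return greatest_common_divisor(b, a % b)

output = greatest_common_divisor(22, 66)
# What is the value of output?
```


greatest_common_divisor(22, 66)
= greatest_common_divisor(66, 22 % 66) = greatest_common_divisor(66, 22)
= greatest_common_divisor(22, 66 % 22) = greatest_common_divisor(22, 0)
b == 0, return a = 22


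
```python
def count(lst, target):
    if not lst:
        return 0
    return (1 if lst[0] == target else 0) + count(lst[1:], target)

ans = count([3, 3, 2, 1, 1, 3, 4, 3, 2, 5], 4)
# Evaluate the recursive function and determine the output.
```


count([3, 3, 2, 1, 1, 3, 4, 3, 2, 5], 4)
lst[0]=3 != 4: 0 + count([3, 2, 1, 1, 3, 4, 3, 2, 5], 4)
lst[0]=3 != 4: 0 + count([2, 1, 1, 3, 4, 3, 2, 5], 4)
lst[0]=2 != 4: 0 + count([1, 1, 3, 4, 3, 2, 5], 4)
lst[0]=1 != 4: 0 + count([1, 3, 4, 3, 2, 5], 4)
lst[0]=1 != 4: 0 + count([3, 4, 3, 2, 5], 4)
lst[0]=3 != 4: 0 + count([4, 3, 2, 5], 4)
lst[0]=4 == 4: 1 + count([3, 2, 5], 4)
lst[0]=3 != 4: 0 + count([2, 5], 4)
lst[0]=2 != 4: 0 + count([5], 4)
lst[0]=5 != 4: 0 + count([], 4)
= 1


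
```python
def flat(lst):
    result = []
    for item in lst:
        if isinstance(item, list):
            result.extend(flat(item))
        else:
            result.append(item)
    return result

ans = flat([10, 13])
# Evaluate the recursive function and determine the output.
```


flat([10, 13])
Processing each element:
  10 is not a list -> append 10
  13 is not a list -> append 13
= [10, 13]


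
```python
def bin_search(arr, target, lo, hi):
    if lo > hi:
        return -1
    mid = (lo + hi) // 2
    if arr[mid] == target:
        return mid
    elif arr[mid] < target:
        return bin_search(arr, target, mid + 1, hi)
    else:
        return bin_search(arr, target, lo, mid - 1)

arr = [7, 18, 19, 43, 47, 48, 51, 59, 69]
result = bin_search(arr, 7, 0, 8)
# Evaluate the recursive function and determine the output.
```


bin_search(arr, 7, 0, 8)
lo=0, hi=8, mid=4, arr[mid]=47
47 > 7, search left half
lo=0, hi=3, mid=1, arr[mid]=18
18 > 7, search left half
lo=0, hi=0, mid=0, arr[mid]=7
arr[0] == 7, found at index 0
= 0


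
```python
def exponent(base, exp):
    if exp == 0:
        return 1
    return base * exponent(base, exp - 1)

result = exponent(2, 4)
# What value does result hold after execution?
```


exponent(2, 4)
= 2 * exponent(2, 3)
= 2 * 2 * exponent(2, 2)
= 2 * 2 * 2 * exponent(2, 1)
= 2 * 2 * 2 * 2 * exponent(2, 0)
= 2 * 2 * 2 * 2 * 1
= 16


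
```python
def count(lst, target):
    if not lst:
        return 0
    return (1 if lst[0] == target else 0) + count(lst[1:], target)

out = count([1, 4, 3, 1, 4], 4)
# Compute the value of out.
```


count([1, 4, 3, 1, 4], 4)
lst[0]=1 != 4: 0 + count([4, 3, 1, 4], 4)
lst[0]=4 == 4: 1 + count([3, 1, 4], 4)
lst[0]=3 != 4: 0 + count([1, 4], 4)
lst[0]=1 != 4: 0 + count([4], 4)
lst[0]=4 == 4: 1 + count([], 4)
= 2


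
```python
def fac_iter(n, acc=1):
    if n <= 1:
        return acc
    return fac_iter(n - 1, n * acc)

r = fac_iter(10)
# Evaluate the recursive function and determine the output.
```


fac_iter(10, 1)
= fac_iter(9, 10 * 1) = fac_iter(9, 10)
= fac_iter(8, 9 * 10) = fac_iter(8, 90)
= fac_iter(7, 8 * 90) = fac_iter(7, 720)
= fac_iter(6, 7 * 720) = fac_iter(6, 5040)
= fac_iter(5, 6 * 5040) = fac_iter(5, 30240)
= fac_iter(4, 5 * 30240) = fac_iter(4, 151200)
= fac_iter(3, 4 * 151200) = fac_iter(3, 604800)
= fac_iter(2, 3 * 604800) = fac_iter(2, 1814400)
= fac_iter(1, 2 * 1814400) = fac_iter(1, 3628800)
n <= 1, return acc = 3628800


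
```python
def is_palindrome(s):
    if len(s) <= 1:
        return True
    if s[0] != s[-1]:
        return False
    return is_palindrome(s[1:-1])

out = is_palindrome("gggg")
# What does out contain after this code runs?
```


is_palindrome("gggg")
"gggg": s[0]='g' == s[-1]='g' -> is_palindrome("gg")
"gg": s[0]='g' == s[-1]='g' -> is_palindrome("")
"": len <= 1 -> True
= True


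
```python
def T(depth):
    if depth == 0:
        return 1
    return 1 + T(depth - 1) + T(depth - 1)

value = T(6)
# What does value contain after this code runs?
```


T(6)
= 1 + T(5) + T(5)
= 1 + 2 * T(5)
T(k) = 2^(k+1) - 1
T(0) = 1
T(1) = 3
T(2) = 7
T(3) = 15
T(4) = 31
T(6) = 2^7 - 1 = 127


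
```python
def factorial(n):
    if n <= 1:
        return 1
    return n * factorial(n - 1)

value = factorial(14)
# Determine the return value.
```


factorial(14)
= 14 * factorial(13)
= 14 * 13 * factorial(12)
= 14 * 13 * 12 * factorial(11)
= 14 * 13 * 12 * 11 * factorial(10)
= 14 * 13 * 12 * 11 * 10 * factorial(9)
= 14 * 13 * 12 * 11 * 10 * 9 * factorial(8)
= 14 * 13 * 12 * 11 * 10 * 9 * 8 * factorial(7)
= 14 * 13 * 12 * 11 * 10 * 9 * 8 * 7 * factorial(6)
= 14 * 13 * 12 * 11 * 10 * 9 * 8 * 7 * 6 * factorial(5)
= 14 * 13 * 12 * 11 * 10 * 9 * 8 * 7 * 6 * 5 * factorial(4)
= 14 * 13 * 12 * 11 * 10 * 9 * 8 * 7 * 6 * 5 * 4 * factorial(3)
= 14 * 13 * 12 * 11 * 10 * 9 * 8 * 7 * 6 * 5 * 4 * 3 * factorial(2)
= 14 * 13 * 12 * 11 * 10 * 9 * 8 * 7 * 6 * 5 * 4 * 3 * 2 * factorial(1)
= 14 * 13 * 12 * 11 * 10 * 9 * 8 * 7 * 6 * 5 * 4 * 3 * 2 * 1
= 87178291200


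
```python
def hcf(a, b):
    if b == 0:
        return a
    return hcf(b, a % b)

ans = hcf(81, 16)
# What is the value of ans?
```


hcf(81, 16)
= hcf(16, 81 % 16) = hcf(16, 1)
= hcf(1, 16 % 1) = hcf(1, 0)
b == 0, return a = 1


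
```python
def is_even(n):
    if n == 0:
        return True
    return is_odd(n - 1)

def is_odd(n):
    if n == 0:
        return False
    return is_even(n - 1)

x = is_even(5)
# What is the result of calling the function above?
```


is_even(5)
= is_odd(4)
= is_even(3)
= is_odd(2)
= is_even(1)
= is_odd(0)
n == 0: return False
= False


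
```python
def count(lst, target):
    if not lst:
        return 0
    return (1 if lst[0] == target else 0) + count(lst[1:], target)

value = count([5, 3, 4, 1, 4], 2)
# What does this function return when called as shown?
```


count([5, 3, 4, 1, 4], 2)
lst[0]=5 != 2: 0 + count([3, 4, 1, 4], 2)
lst[0]=3 != 2: 0 + count([4, 1, 4], 2)
lst[0]=4 != 2: 0 + count([1, 4], 2)
lst[0]=1 != 2: 0 + count([4], 2)
lst[0]=4 != 2: 0 + count([], 2)
= 0
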